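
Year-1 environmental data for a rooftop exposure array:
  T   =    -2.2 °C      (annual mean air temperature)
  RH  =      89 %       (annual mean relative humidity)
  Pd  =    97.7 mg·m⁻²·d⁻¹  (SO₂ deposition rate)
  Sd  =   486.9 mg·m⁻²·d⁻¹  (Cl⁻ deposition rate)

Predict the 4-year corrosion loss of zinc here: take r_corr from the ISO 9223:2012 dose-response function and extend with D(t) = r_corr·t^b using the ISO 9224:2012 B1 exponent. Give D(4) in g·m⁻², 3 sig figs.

zinc: f(T) = +0.038·(T−10) [T≤10 °C] = -0.4636
  Pd branch = 0.0129·Pd^0.44·e^(0.046·RH+f) = 3.654 μm/a
  Cl⁻ term: 0.0175·486.9^0.57·exp(0.008·89+0.085·-2.2) = 1.007
  r_corr = 3.654 + 1.007 = 4.661 μm/a
Long-term exponent b (ISO 9224 Table 2, B1) = 0.813
  D(4) = 4.661 × 4^0.813 = 4.661 × 3.087 = 14.39 μm
  Mass loss = 14.39 μm × 7.14 g/cm³ = 102.7 g·m⁻²

D(4) = 103 g·m⁻²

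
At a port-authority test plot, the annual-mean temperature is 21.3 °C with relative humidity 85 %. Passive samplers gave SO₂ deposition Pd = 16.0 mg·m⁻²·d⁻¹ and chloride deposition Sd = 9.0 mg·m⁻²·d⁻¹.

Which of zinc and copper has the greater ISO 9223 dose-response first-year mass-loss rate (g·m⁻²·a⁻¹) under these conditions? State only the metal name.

zinc: temperature factor f = -0.071·(11.3) = -0.8023
  sulphur-dioxide contribution → 0.9774 μm/a
  chloride contribution → 0.7389 μm/a
  ⇒ r_corr(zinc) = 1.716 μm/a
  mass loss = 1.716 μm/a × 7.14 g/cm³ = 12.25 g·m⁻²·a⁻¹
copper: T>10 °C ⇒ hinge -0.080·(21.3−10) = -0.9040
  sulphur-dioxide contribution → 0.6649 μm/a
  chloride contribution → 1.124 μm/a
  total first-year rate 1.788 μm/a
  mass loss = 1.788 μm/a × 8.96 g/cm³ = 16.02 g·m⁻²·a⁻¹
Ordering by g·m⁻²·a⁻¹: copper (16) > zinc (12.3)

copper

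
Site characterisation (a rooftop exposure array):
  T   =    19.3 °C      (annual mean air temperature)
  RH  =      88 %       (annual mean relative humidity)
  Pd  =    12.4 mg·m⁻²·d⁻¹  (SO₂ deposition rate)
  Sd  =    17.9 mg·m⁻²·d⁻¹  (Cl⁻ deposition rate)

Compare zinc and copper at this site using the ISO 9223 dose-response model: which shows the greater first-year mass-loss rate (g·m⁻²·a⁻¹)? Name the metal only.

zinc: T>10 °C ⇒ hinge -0.071·(19.3−10) = -0.6603
  SO₂ term: 0.0129·12.4^0.44·exp(0.046·88-0.6603) = 1.156
  Cl⁻ term: 0.0175·17.9^0.57·exp(0.008·88+0.085·19.3) = 0.9449
  sum: 1.156 + 0.9449 → r_corr = 2.101 μm/a
  mass loss = 2.101 μm/a × 7.14 g/cm³ = 15 g·m⁻²·a⁻¹
copper: T>10 °C ⇒ hinge -0.080·(19.3−10) = -0.7440
  SO₂ term: 0.0053·12.4^0.26·exp(0.059·88-0.7440) = 0.8716
  Cl⁻ term: 0.01025·17.9^0.27·exp(0.036·88+0.049·19.3) = 1.366
  sum: 0.8716 + 1.366 → r_corr = 2.238 μm/a
  mass loss = 2.238 μm/a × 8.96 g/cm³ = 20.05 g·m⁻²·a⁻¹
Ordering by g·m⁻²·a⁻¹: copper (20.1) > zinc (15)

copper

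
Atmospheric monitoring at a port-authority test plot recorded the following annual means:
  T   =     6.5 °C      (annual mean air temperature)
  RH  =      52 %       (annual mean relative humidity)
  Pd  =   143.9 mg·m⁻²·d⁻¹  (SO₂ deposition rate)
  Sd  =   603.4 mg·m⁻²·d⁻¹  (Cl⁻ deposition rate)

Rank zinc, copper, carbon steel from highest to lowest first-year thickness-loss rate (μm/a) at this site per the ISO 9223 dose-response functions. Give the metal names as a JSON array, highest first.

["carbon steel", "zinc", "copper"]

zinc: f(T) = +0.038·(T−10) [T≤10 °C] = -0.1330
  Pd branch = 0.0129·Pd^0.44·e^(0.046·RH+f) = 1.1 μm/a
  Sd branch = 0.0175·Sd^0.57·e^(0.008·RH+0.085·T) = 1.773 μm/a
  r_corr = 1.1 + 1.773 = 2.872 μm/a
copper: T≤10 °C ⇒ hinge +0.126·(6.5−10) = -0.4410
  SO₂ term: 0.0053·143.9^0.26·exp(0.059·52-0.4410) = 0.2668
  Sd branch = 0.01025·Sd^0.27·e^(0.036·RH+0.049·T) = 0.5162 μm/a
  r_corr = 0.2668 + 0.5162 = 0.783 μm/a
carbon steel: temperature factor f = +0.150·(-3.5) = -0.5250
  SO₂ term: 1.77·143.9^0.52·exp(0.02·52-0.5250) = 39.25
  Sd branch = 0.102·Sd^0.62·e^(0.033·RH+0.04·T) = 38.97 μm/a
  r_corr = 39.25 + 38.97 = 78.22 μm/a
Ordering by μm/a: carbon steel (78.2) > zinc (2.87) > copper (0.783)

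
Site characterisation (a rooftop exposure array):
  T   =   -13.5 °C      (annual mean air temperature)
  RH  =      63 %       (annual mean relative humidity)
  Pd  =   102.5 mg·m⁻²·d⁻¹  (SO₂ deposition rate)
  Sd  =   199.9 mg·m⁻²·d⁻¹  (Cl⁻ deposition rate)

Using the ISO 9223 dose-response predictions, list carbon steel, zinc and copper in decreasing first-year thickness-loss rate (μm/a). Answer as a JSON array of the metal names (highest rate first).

carbon steel: temperature factor f = +0.150·(-23.5) = -3.5250
  sulphur-dioxide contribution → 2.041 μm/a
  chloride contribution → 12.69 μm/a
  ⇒ r_corr(carbon steel) = 14.73 μm/a
zinc: f(T) = +0.038·(T−10) [T≤10 °C] = -0.8930
  sulphur-dioxide contribution → 0.7346 μm/a
  chloride contribution → 0.1884 μm/a
  ⇒ r_corr(zinc) = 0.923 μm/a
copper: f(T) = +0.126·(T−10) [T≤10 °C] = -2.9610
  sulphur-dioxide contribution → 0.03762 μm/a
  chloride contribution → 0.2136 μm/a
  total first-year rate 0.2512 μm/a
Ordering by μm/a: carbon steel (14.7) > zinc (0.923) > copper (0.251)

["carbon steel", "zinc", "copper"]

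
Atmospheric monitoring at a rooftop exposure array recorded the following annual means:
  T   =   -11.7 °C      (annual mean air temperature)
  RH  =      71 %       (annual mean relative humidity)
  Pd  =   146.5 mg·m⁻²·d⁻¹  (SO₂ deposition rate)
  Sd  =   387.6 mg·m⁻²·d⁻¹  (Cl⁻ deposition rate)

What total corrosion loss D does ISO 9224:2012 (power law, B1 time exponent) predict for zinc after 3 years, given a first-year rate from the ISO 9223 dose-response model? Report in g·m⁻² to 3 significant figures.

D(3) = 29.2 g·m⁻²

zinc: T≤10 °C ⇒ hinge +0.038·(-11.7−10) = -0.8246
  Pd branch = 0.0129·Pd^0.44·e^(0.046·RH+f) = 1.33 μm/a
  Cl⁻ term: 0.0175·387.6^0.57·exp(0.008·71+0.085·-11.7) = 0.3413
  sum: 1.33 + 0.3413 → r_corr = 1.671 μm/a
Power-law: D(3) = r_corr · 3^0.813
  D(3) = 1.671 × 3^0.813 = 1.671 × 2.443 = 4.083 μm
  Mass loss = 4.083 μm × 7.14 g/cm³ = 29.15 g·m⁻²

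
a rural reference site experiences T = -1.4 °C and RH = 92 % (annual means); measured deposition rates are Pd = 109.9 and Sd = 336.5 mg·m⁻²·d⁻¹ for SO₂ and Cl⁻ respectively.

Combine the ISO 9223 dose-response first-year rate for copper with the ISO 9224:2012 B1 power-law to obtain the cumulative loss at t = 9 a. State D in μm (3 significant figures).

D(9) = 9.69 μm

copper: temperature factor f = +0.126·(-11.4) = -1.4364
  sulphur-dioxide contribution → 0.9738 μm/a
  chloride contribution → 1.264 μm/a
  total first-year rate 2.237 μm/a
Power-law: D(9) = r_corr · 9^0.667
  D(9) = 2.237 × 9^0.667 = 2.237 × 4.33 = 9.688 μm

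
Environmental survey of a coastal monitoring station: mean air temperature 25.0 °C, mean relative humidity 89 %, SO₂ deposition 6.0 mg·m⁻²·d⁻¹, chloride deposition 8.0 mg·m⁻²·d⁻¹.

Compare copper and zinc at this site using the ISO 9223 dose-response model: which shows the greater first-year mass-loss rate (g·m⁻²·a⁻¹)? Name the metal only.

copper

copper: f(T) = -0.080·(T−10) [T>10 °C] = -1.2000
  Pd branch = 0.0053·Pd^0.26·e^(0.059·RH+f) = 0.4852 μm/a
  Cl⁻ term: 0.01025·8.0^0.27·exp(0.036·89+0.049·25.0) = 1.507
  r_corr = 0.4852 + 1.507 = 1.992 μm/a
  mass loss = 1.992 μm/a × 8.96 g/cm³ = 17.85 g·m⁻²·a⁻¹
zinc: temperature factor f = -0.071·(15.0) = -1.0650
  Pd branch = 0.0129·Pd^0.44·e^(0.046·RH+f) = 0.5868 μm/a
  Sd branch = 0.0175·Sd^0.57·e^(0.008·RH+0.085·T) = 0.977 μm/a
  r_corr = 0.5868 + 0.977 = 1.564 μm/a
  mass loss = 1.564 μm/a × 7.14 g/cm³ = 11.17 g·m⁻²·a⁻¹
Ordering by g·m⁻²·a⁻¹: copper (17.8) > zinc (11.2)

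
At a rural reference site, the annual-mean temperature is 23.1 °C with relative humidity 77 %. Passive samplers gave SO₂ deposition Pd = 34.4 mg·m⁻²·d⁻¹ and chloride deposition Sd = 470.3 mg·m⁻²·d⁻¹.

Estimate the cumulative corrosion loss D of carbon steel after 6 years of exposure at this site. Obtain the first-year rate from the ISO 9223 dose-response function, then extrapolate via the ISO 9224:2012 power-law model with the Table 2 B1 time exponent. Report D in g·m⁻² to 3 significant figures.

carbon steel: temperature factor f = -0.054·(13.1) = -0.7074
  SO₂ term: 1.77·34.4^0.52·exp(0.02·77-0.7074) = 25.62
  Sd branch = 0.102·Sd^0.62·e^(0.033·RH+0.04·T) = 148 μm/a
  sum: 25.62 + 148 → r_corr = 173.6 μm/a
Long-term exponent b (ISO 9224 Table 2, B1) = 0.523
  D(6) = 173.6 × 6^0.523 = 173.6 × 2.553 = 443.2 μm
  Mass loss = 443.2 μm × 7.85 g/cm³ = 3479 g·m⁻²

D(6) = 3.48e+03 g·m⁻²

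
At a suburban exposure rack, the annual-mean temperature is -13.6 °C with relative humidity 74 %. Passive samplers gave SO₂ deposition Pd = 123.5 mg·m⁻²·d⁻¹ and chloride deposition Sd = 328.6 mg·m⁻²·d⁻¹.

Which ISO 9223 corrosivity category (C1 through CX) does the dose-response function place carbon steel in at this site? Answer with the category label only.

carbon steel: T≤10 °C ⇒ hinge +0.150·(-13.6−10) = -3.5400
  SO₂ term: 1.77·123.5^0.52·exp(0.02·74-3.5400) = 2.761
  Sd branch = 0.102·Sd^0.62·e^(0.033·RH+0.04·T) = 24.73 μm/a
  r_corr = 2.761 + 24.73 = 27.49 μm/a
Category bounds: 25…50 μm/a bracket r_corr ⇒ C3

C3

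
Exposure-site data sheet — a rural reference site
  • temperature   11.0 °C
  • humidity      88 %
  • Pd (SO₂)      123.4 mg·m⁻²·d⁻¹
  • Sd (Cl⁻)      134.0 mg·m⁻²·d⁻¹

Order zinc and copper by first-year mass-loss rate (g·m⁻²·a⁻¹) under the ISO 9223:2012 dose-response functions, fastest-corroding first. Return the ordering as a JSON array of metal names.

["zinc", "copper"]

zinc: T>10 °C ⇒ hinge -0.071·(11.0−10) = -0.0710
  Pd branch = 0.0129·Pd^0.44·e^(0.046·RH+f) = 5.727 μm/a
  Cl⁻ term: 0.0175·134.0^0.57·exp(0.008·88+0.085·11.0) = 1.47
  sum: 5.727 + 1.47 → r_corr = 7.197 μm/a
  mass loss = 7.197 μm/a × 7.14 g/cm³ = 51.39 g·m⁻²·a⁻¹
copper: f(T) = -0.080·(T−10) [T>10 °C] = -0.0800
  SO₂ term: 0.0053·123.4^0.26·exp(0.059·88-0.0800) = 3.077
  Cl⁻ term: 0.01025·134.0^0.27·exp(0.036·88+0.049·11.0) = 1.567
  r_corr = 3.077 + 1.567 = 4.644 μm/a
  mass loss = 4.644 μm/a × 8.96 g/cm³ = 41.61 g·m⁻²·a⁻¹
Ordering by g·m⁻²·a⁻¹: zinc (51.4) > copper (41.6)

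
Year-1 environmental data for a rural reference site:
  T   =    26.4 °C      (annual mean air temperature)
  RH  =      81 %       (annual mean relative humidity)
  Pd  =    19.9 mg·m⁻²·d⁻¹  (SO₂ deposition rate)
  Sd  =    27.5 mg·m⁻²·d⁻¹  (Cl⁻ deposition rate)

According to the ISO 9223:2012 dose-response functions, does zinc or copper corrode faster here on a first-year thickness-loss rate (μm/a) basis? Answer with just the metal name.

zinc

zinc: temperature factor f = -0.071·(16.4) = -1.1644
  sulphur-dioxide contribution → 0.6231 μm/a
  chloride contribution → 2.087 μm/a
  total first-year rate 2.71 μm/a
copper: T>10 °C ⇒ hinge -0.080·(26.4−10) = -1.3120
  sulphur-dioxide contribution → 0.3696 μm/a
  chloride contribution → 1.689 μm/a
  ⇒ r_corr(copper) = 2.058 μm/a
Ordering by μm/a: zinc (2.71) > copper (2.06)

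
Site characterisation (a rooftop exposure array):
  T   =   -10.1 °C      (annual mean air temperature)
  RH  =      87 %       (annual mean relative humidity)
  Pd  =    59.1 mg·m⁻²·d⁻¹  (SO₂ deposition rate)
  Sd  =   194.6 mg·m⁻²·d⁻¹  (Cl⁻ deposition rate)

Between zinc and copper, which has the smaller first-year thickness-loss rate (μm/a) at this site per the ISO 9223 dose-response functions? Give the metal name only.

zinc: temperature factor f = +0.038·(-20.1) = -0.7638
  Pd branch = 0.0129·Pd^0.44·e^(0.046·RH+f) = 1.979 μm/a
  Sd branch = 0.0175·Sd^0.57·e^(0.008·RH+0.085·T) = 0.3001 μm/a
  r_corr = 1.979 + 0.3001 = 2.279 μm/a
copper: temperature factor f = +0.126·(-20.1) = -2.5326
  Pd branch = 0.0053·Pd^0.26·e^(0.059·RH+f) = 0.2062 μm/a
  Sd branch = 0.01025·Sd^0.27·e^(0.036·RH+0.049·T) = 0.5944 μm/a
  r_corr = 0.2062 + 0.5944 = 0.8006 μm/a
Ordering by μm/a: zinc (2.28) > copper (0.801)

copper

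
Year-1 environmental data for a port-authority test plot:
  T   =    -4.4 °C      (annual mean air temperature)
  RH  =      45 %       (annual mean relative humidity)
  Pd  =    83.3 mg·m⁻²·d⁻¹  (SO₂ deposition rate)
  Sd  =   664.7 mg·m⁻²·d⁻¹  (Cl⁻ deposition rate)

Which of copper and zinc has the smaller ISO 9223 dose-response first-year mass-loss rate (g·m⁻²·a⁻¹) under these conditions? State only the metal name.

copper

copper: T≤10 °C ⇒ hinge +0.126·(-4.4−10) = -1.8144
  Pd branch = 0.0053·Pd^0.26·e^(0.059·RH+f) = 0.03879 μm/a
  Cl⁻ term: 0.01025·664.7^0.27·exp(0.036·45+0.049·-4.4) = 0.2414
  r_corr = 0.03879 + 0.2414 = 0.2802 μm/a
  mass loss = 0.2802 μm/a × 8.96 g/cm³ = 2.511 g·m⁻²·a⁻¹
zinc: T≤10 °C ⇒ hinge +0.038·(-4.4−10) = -0.5472
  SO₂ term: 0.0129·83.3^0.44·exp(0.046·45-0.5472) = 0.414
  Cl⁻ term: 0.0175·664.7^0.57·exp(0.008·45+0.085·-4.4) = 0.7012
  r_corr = 0.414 + 0.7012 = 1.115 μm/a
  mass loss = 1.115 μm/a × 7.14 g/cm³ = 7.963 g·m⁻²·a⁻¹
Ordering by g·m⁻²·a⁻¹: zinc (7.96) > copper (2.51)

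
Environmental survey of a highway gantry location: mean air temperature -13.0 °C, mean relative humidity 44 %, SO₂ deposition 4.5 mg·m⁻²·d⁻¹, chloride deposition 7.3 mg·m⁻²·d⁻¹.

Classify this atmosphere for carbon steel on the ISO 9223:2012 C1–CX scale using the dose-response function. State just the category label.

carbon steel: temperature factor f = +0.150·(-23.0) = -3.4500
  SO₂ term: 1.77·4.5^0.52·exp(0.02·44-3.4500) = 0.2961
  Cl⁻ term: 0.102·7.3^0.62·exp(0.033·44+0.04·-13.0) = 0.8884
  r_corr = 0.2961 + 0.8884 = 1.185 μm/a
1.18 μm/a falls in (0, 1.3] for carbon steel → category C1

C1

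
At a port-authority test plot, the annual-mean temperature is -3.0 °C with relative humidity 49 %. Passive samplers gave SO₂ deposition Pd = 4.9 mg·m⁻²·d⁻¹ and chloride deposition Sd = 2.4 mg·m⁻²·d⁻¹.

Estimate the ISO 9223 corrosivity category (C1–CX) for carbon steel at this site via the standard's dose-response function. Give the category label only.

C2

carbon steel: temperature factor f = +0.150·(-13.0) = -1.9500
  sulphur-dioxide contribution → 1.533 μm/a
  chloride contribution → 0.7843 μm/a
  total first-year rate 2.318 μm/a
Category bounds: 1.3…25 μm/a bracket r_corr ⇒ C2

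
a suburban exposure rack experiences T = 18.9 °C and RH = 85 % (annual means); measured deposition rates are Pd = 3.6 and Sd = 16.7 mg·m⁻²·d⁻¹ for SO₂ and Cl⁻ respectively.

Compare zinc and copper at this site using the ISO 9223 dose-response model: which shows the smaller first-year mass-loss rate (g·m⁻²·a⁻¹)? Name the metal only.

zinc

zinc: T>10 °C ⇒ hinge -0.071·(18.9−10) = -0.6319
  Pd branch = 0.0129·Pd^0.44·e^(0.046·RH+f) = 0.6012 μm/a
  Cl⁻ term: 0.0175·16.7^0.57·exp(0.008·85+0.085·18.9) = 0.857
  sum: 0.6012 + 0.857 → r_corr = 1.458 μm/a
  mass loss = 1.458 μm/a × 7.14 g/cm³ = 10.41 g·m⁻²·a⁻¹
copper: f(T) = -0.080·(T−10) [T>10 °C] = -0.7120
  Pd branch = 0.0053·Pd^0.26·e^(0.059·RH+f) = 0.5466 μm/a
  Cl⁻ term: 0.01025·16.7^0.27·exp(0.036·85+0.049·18.9) = 1.18
  sum: 0.5466 + 1.18 → r_corr = 1.727 μm/a
  mass loss = 1.727 μm/a × 8.96 g/cm³ = 15.47 g·m⁻²·a⁻¹
Ordering by g·m⁻²·a⁻¹: copper (15.5) > zinc (10.4)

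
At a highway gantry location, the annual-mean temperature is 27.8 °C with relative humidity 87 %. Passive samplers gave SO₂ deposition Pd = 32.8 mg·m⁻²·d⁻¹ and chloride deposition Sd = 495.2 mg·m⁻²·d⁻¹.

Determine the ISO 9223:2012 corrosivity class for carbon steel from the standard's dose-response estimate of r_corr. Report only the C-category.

CX

carbon steel: f(T) = -0.054·(T−10) [T>10 °C] = -0.9612
  Pd branch = 1.77·Pd^0.52·e^(0.02·RH+f) = 23.68 μm/a
  Cl⁻ term: 0.102·495.2^0.62·exp(0.033·87+0.04·27.8) = 256.5
  sum: 23.68 + 256.5 → r_corr = 280.2 μm/a
Category bounds: 200…700 μm/a bracket r_corr ⇒ CX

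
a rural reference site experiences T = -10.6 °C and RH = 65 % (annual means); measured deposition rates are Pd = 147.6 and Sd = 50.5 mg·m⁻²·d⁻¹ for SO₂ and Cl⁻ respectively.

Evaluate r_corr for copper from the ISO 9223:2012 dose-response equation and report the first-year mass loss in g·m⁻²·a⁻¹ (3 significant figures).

r_corr = 2.24 g·m⁻²·a⁻¹

copper: temperature factor f = +0.126·(-20.6) = -2.5956
  Pd branch = 0.0053·Pd^0.26·e^(0.059·RH+f) = 0.06707 μm/a
  Sd branch = 0.01025·Sd^0.27·e^(0.036·RH+0.049·T) = 0.1825 μm/a
  sum: 0.06707 + 0.1825 → r_corr = 0.2496 μm/a
Convert to mass loss: 0.2496 μm/a × 8.96 g/cm³ = 2.236 g·m⁻²·a⁻¹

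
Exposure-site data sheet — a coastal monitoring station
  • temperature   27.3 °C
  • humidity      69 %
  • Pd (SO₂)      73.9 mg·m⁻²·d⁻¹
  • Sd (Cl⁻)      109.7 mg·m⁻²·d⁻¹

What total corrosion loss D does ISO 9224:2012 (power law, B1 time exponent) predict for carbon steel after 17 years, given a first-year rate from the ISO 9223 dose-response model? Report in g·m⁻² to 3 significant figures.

D(17) = 2.78e+03 g·m⁻²

carbon steel: temperature factor f = -0.054·(17.3) = -0.9342
  SO₂ term: 1.77·73.9^0.52·exp(0.02·69-0.9342) = 25.9
  Sd branch = 0.102·Sd^0.62·e^(0.033·RH+0.04·T) = 54.53 μm/a
  sum: 25.9 + 54.53 → r_corr = 80.43 μm/a
Power-law: D(17) = r_corr · 17^0.523
  D(17) = 80.43 × 17^0.523 = 80.43 × 4.401 = 354 μm
  Mass loss = 354 μm × 7.85 g/cm³ = 2779 g·m⁻²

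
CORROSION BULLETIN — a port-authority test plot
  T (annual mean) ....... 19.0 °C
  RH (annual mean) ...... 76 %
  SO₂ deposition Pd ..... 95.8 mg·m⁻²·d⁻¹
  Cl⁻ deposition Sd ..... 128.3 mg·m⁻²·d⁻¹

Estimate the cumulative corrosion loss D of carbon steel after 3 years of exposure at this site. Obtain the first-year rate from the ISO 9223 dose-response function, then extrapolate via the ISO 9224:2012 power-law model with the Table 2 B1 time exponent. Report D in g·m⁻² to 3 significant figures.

carbon steel: f(T) = -0.054·(T−10) [T>10 °C] = -0.4860
  SO₂ term: 1.77·95.8^0.52·exp(0.02·76-0.4860) = 53.38
  Sd branch = 0.102·Sd^0.62·e^(0.033·RH+0.04·T) = 54.32 μm/a
  sum: 53.38 + 54.32 → r_corr = 107.7 μm/a
Long-term exponent b (ISO 9224 Table 2, B1) = 0.523
  D(3) = 107.7 × 3^0.523 = 107.7 × 1.776 = 191.3 μm
  Mass loss = 191.3 μm × 7.85 g/cm³ = 1502 g·m⁻²

D(3) = 1.50e+03 g·m⁻²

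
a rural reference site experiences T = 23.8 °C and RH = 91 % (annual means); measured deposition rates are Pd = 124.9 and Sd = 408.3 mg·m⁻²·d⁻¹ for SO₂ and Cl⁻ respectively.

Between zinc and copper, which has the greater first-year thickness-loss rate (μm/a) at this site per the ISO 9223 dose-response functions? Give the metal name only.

zinc

zinc: T>10 °C ⇒ hinge -0.071·(23.8−10) = -0.9798
  SO₂ term: 0.0129·124.9^0.44·exp(0.046·91-0.9798) = 2.664
  Sd branch = 0.0175·Sd^0.57·e^(0.008·RH+0.085·T) = 8.434 μm/a
  sum: 2.664 + 8.434 → r_corr = 11.1 μm/a
copper: T>10 °C ⇒ hinge -0.080·(23.8−10) = -1.1040
  Pd branch = 0.0053·Pd^0.26·e^(0.059·RH+f) = 1.323 μm/a
  Cl⁻ term: 0.01025·408.3^0.27·exp(0.036·91+0.049·23.8) = 4.415
  sum: 1.323 + 4.415 → r_corr = 5.738 μm/a
Ordering by μm/a: zinc (11.1) > copper (5.74)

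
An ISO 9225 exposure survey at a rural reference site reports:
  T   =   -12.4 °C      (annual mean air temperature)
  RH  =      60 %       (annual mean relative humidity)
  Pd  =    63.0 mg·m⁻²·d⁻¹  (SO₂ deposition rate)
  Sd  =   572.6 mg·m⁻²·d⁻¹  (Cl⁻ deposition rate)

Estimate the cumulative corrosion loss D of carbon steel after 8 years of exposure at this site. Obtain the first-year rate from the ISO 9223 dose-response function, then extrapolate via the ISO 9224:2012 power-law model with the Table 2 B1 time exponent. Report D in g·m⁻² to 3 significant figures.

D(8) = 578 g·m⁻²

carbon steel: T≤10 °C ⇒ hinge +0.150·(-12.4−10) = -3.3600
  Pd branch = 1.77·Pd^0.52·e^(0.02·RH+f) = 1.76 μm/a
  Sd branch = 0.102·Sd^0.62·e^(0.033·RH+0.04·T) = 23.07 μm/a
  sum: 1.76 + 23.07 → r_corr = 24.83 μm/a
Long-term exponent b (ISO 9224 Table 2, B1) = 0.523
  D(8) = 24.83 × 8^0.523 = 24.83 × 2.967 = 73.66 μm
  Mass loss = 73.66 μm × 7.85 g/cm³ = 578.2 g·m⁻²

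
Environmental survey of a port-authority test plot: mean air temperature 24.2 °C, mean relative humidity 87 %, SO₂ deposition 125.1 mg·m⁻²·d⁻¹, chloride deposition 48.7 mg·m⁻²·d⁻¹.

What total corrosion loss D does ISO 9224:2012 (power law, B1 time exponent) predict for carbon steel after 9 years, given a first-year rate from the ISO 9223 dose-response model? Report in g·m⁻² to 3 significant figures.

D(9) = 2.74e+03 g·m⁻²

carbon steel: temperature factor f = -0.054·(14.2) = -0.7668
  SO₂ term: 1.77·125.1^0.52·exp(0.02·87-0.7668) = 57.7
  Sd branch = 0.102·Sd^0.62·e^(0.033·RH+0.04·T) = 52.74 μm/a
  r_corr = 57.7 + 52.74 = 110.4 μm/a
Long-term exponent b (ISO 9224 Table 2, B1) = 0.523
  D(9) = 110.4 × 9^0.523 = 110.4 × 3.156 = 348.5 μm
  Mass loss = 348.5 μm × 7.85 g/cm³ = 2736 g·m⁻²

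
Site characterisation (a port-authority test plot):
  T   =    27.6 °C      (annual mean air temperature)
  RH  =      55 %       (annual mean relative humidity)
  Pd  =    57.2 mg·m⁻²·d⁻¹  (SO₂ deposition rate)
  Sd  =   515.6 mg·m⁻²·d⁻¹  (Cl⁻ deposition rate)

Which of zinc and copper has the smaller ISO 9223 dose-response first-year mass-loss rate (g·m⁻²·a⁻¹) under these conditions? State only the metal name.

zinc: f(T) = -0.071·(T−10) [T>10 °C] = -1.2496
  Pd branch = 0.0129·Pd^0.44·e^(0.046·RH+f) = 0.2754 μm/a
  Cl⁻ term: 0.0175·515.6^0.57·exp(0.008·55+0.085·27.6) = 9.977
  r_corr = 0.2754 + 9.977 = 10.25 μm/a
  mass loss = 10.25 μm/a × 7.14 g/cm³ = 73.2 g·m⁻²·a⁻¹
copper: f(T) = -0.080·(T−10) [T>10 °C] = -1.4080
  Pd branch = 0.0053·Pd^0.26·e^(0.059·RH+f) = 0.09528 μm/a
  Cl⁻ term: 0.01025·515.6^0.27·exp(0.036·55+0.049·27.6) = 1.55
  r_corr = 0.09528 + 1.55 = 1.645 μm/a
  mass loss = 1.645 μm/a × 8.96 g/cm³ = 14.74 g·m⁻²·a⁻¹
Ordering by g·m⁻²·a⁻¹: zinc (73.2) > copper (14.7)

copper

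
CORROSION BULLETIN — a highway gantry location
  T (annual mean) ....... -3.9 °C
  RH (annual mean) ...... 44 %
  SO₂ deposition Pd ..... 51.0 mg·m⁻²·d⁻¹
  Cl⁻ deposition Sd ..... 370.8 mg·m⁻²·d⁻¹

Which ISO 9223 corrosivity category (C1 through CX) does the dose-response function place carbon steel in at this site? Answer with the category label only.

carbon steel: f(T) = +0.150·(T−10) [T≤10 °C] = -2.0850
  SO₂ term: 1.77·51.0^0.52·exp(0.02·44-2.0850) = 4.098
  Cl⁻ term: 0.102·370.8^0.62·exp(0.033·44+0.04·-3.9) = 14.6
  sum: 4.098 + 14.6 → r_corr = 18.7 μm/a
18.7 μm/a falls in (1.3, 25] for carbon steel → category C2

C2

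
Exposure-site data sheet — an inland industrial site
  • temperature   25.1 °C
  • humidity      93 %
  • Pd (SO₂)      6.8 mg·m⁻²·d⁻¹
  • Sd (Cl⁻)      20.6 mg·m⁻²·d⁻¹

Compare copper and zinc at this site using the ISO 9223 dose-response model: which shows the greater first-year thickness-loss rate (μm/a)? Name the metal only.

copper: T>10 °C ⇒ hinge -0.080·(25.1−10) = -1.2080
  SO₂ term: 0.0053·6.8^0.26·exp(0.059·93-1.2080) = 0.6296
  Sd branch = 0.01025·Sd^0.27·e^(0.036·RH+0.049·T) = 2.257 μm/a
  r_corr = 0.6296 + 2.257 = 2.887 μm/a
zinc: T>10 °C ⇒ hinge -0.071·(25.1−10) = -1.0721
  SO₂ term: 0.0129·6.8^0.44·exp(0.046·93-1.0721) = 0.7399
  Cl⁻ term: 0.0175·20.6^0.57·exp(0.008·93+0.085·25.1) = 1.744
  r_corr = 0.7399 + 1.744 = 2.484 μm/a
Ordering by μm/a: copper (2.89) > zinc (2.48)

copper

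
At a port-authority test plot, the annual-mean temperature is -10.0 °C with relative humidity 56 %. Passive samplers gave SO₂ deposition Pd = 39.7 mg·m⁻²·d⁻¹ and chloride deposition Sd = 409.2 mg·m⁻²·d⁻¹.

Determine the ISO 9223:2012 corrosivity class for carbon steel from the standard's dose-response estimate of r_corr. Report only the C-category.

carbon steel: f(T) = +0.150·(T−10) [T≤10 °C] = -3.0000
  Pd branch = 1.77·Pd^0.52·e^(0.02·RH+f) = 1.832 μm/a
  Sd branch = 0.102·Sd^0.62·e^(0.033·RH+0.04·T) = 18.07 μm/a
  sum: 1.832 + 18.07 → r_corr = 19.9 μm/a
Category bounds: 1.3…25 μm/a bracket r_corr ⇒ C2

C2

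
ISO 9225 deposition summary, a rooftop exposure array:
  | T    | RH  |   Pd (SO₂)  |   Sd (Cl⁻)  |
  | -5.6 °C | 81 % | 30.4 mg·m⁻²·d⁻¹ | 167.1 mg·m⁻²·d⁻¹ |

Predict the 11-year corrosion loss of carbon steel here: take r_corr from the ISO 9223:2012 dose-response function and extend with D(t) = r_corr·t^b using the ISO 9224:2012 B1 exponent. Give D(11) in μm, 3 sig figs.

D(11) = 117 μm

carbon steel: T≤10 °C ⇒ hinge +0.150·(-5.6−10) = -2.3400
  sulphur-dioxide contribution → 5.086 μm/a
  chloride contribution → 28.21 μm/a
  total first-year rate 33.3 μm/a
Power-law: D(11) = r_corr · 11^0.523
  D(11) = 33.3 × 11^0.523 = 33.3 × 3.505 = 116.7 μm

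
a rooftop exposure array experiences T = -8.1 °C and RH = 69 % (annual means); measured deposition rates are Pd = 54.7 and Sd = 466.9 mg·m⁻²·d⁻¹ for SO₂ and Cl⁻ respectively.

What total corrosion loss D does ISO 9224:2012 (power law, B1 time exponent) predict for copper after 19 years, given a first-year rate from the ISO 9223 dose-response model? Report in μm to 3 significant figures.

D(19) = 3.74 μm

copper: temperature factor f = +0.126·(-18.1) = -2.2806
  sulphur-dioxide contribution → 0.08989 μm/a
  chloride contribution → 0.4343 μm/a
  ⇒ r_corr(copper) = 0.5242 μm/a
Power-law: D(19) = r_corr · 19^0.667
  D(19) = 0.5242 × 19^0.667 = 0.5242 × 7.127 = 3.736 μm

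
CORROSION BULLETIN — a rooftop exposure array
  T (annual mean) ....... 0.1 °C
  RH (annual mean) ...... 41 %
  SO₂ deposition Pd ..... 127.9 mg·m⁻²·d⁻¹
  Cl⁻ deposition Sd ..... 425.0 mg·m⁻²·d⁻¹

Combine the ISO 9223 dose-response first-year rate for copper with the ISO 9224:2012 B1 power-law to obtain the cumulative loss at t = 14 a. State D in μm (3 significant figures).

copper: temperature factor f = +0.126·(-9.9) = -1.2474
  sulphur-dioxide contribution → 0.06038 μm/a
  chloride contribution → 0.231 μm/a
  ⇒ r_corr(copper) = 0.2913 μm/a
ISO 9224: D(t) = r_corr · t^b with b = 0.667 (copper, B1)
  D(14) = 0.2913 × 14^0.667 = 0.2913 × 5.814 = 1.694 μm

D(14) = 1.69 μm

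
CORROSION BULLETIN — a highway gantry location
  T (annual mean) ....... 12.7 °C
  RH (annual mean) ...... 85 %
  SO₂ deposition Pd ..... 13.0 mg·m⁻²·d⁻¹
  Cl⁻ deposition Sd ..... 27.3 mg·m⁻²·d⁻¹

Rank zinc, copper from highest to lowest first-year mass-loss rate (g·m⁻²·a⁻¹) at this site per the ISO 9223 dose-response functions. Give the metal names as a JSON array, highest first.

zinc: T>10 °C ⇒ hinge -0.071·(12.7−10) = -0.1917
  Pd branch = 0.0129·Pd^0.44·e^(0.046·RH+f) = 1.643 μm/a
  Sd branch = 0.0175·Sd^0.57·e^(0.008·RH+0.085·T) = 0.6696 μm/a
  r_corr = 1.643 + 0.6696 = 2.312 μm/a
  mass loss = 2.312 μm/a × 7.14 g/cm³ = 16.51 g·m⁻²·a⁻¹
copper: f(T) = -0.080·(T−10) [T>10 °C] = -0.2160
  Pd branch = 0.0053·Pd^0.26·e^(0.059·RH+f) = 1.253 μm/a
  Cl⁻ term: 0.01025·27.3^0.27·exp(0.036·85+0.049·12.7) = 0.9947
  r_corr = 1.253 + 0.9947 = 2.248 μm/a
  mass loss = 2.248 μm/a × 8.96 g/cm³ = 20.14 g·m⁻²·a⁻¹
Ordering by g·m⁻²·a⁻¹: copper (20.1) > zinc (16.5)

["copper", "zinc"]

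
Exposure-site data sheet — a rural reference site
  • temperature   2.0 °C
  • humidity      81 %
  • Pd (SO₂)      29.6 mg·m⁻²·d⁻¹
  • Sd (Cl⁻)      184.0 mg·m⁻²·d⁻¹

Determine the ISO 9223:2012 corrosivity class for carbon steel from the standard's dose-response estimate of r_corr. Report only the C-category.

carbon steel: f(T) = +0.150·(T−10) [T≤10 °C] = -1.2000
  Pd branch = 1.77·Pd^0.52·e^(0.02·RH+f) = 15.68 μm/a
  Sd branch = 0.102·Sd^0.62·e^(0.033·RH+0.04·T) = 40.59 μm/a
  r_corr = 15.68 + 40.59 = 56.27 μm/a
56.3 μm/a falls in (50, 80] for carbon steel → category C4

C4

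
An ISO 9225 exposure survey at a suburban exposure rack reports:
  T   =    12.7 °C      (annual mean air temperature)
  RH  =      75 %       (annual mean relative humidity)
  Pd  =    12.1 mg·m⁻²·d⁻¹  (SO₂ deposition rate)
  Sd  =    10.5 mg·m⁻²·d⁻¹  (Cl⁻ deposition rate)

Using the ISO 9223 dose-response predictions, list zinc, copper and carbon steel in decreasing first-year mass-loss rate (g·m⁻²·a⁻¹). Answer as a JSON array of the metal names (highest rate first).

["carbon steel", "copper", "zinc"]

zinc: T>10 °C ⇒ hinge -0.071·(12.7−10) = -0.1917
  SO₂ term: 0.0129·12.1^0.44·exp(0.046·75-0.1917) = 1.005
  Sd branch = 0.0175·Sd^0.57·e^(0.008·RH+0.085·T) = 0.3585 μm/a
  r_corr = 1.005 + 0.3585 = 1.363 μm/a
  mass loss = 1.363 μm/a × 7.14 g/cm³ = 9.734 g·m⁻²·a⁻¹
copper: temperature factor f = -0.080·(2.7) = -0.2160
  SO₂ term: 0.0053·12.1^0.26·exp(0.059·75-0.2160) = 0.6819
  Sd branch = 0.01025·Sd^0.27·e^(0.036·RH+0.049·T) = 0.5362 μm/a
  sum: 0.6819 + 0.5362 → r_corr = 1.218 μm/a
  mass loss = 1.218 μm/a × 8.96 g/cm³ = 10.91 g·m⁻²·a⁻¹
carbon steel: T>10 °C ⇒ hinge -0.054·(12.7−10) = -0.1458
  Pd branch = 1.77·Pd^0.52·e^(0.02·RH+f) = 25.07 μm/a
  Sd branch = 0.102·Sd^0.62·e^(0.033·RH+0.04·T) = 8.654 μm/a
  sum: 25.07 + 8.654 → r_corr = 33.72 μm/a
  mass loss = 33.72 μm/a × 7.85 g/cm³ = 264.7 g·m⁻²·a⁻¹
Ordering by g·m⁻²·a⁻¹: carbon steel (265) > copper (10.9) > zinc (9.73)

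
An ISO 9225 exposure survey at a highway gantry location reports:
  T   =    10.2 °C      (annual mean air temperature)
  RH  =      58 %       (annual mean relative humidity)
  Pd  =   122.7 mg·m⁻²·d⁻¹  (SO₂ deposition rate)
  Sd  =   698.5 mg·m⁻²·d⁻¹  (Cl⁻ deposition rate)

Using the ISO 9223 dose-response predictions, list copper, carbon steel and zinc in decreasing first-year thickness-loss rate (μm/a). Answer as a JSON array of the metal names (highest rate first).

copper: temperature factor f = -0.080·(0.2) = -0.0160
  sulphur-dioxide contribution → 0.5579 μm/a
  chloride contribution → 0.7989 μm/a
  ⇒ r_corr(copper) = 1.357 μm/a
carbon steel: f(T) = -0.054·(T−10) [T>10 °C] = -0.0108
  sulphur-dioxide contribution → 68.12 μm/a
  chloride contribution → 60.31 μm/a
  total first-year rate 128.4 μm/a
zinc: temperature factor f = -0.071·(0.2) = -0.0142
  sulphur-dioxide contribution → 1.521 μm/a
  chloride contribution → 2.769 μm/a
  total first-year rate 4.29 μm/a
Ordering by μm/a: carbon steel (128) > zinc (4.29) > copper (1.36)

["carbon steel", "zinc", "copper"]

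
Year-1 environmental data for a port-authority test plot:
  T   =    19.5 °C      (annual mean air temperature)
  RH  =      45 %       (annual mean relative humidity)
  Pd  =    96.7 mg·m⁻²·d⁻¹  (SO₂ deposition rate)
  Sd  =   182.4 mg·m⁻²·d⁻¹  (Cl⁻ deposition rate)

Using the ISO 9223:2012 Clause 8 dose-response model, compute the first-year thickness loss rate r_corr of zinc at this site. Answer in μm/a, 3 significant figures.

r_corr = 2.95 μm/a

zinc: T>10 °C ⇒ hinge -0.071·(19.5−10) = -0.6745
  SO₂ term: 0.0129·96.7^0.44·exp(0.046·45-0.6745) = 0.3893
  Cl⁻ term: 0.0175·182.4^0.57·exp(0.008·45+0.085·19.5) = 2.559
  sum: 0.3893 + 2.559 → r_corr = 2.948 μm/a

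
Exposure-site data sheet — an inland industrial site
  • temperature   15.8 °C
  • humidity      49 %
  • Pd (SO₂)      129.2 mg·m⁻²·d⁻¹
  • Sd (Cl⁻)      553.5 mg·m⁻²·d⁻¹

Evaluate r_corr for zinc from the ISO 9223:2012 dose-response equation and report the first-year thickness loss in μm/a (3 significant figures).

zinc: f(T) = -0.071·(T−10) [T>10 °C] = -0.4118
  Pd branch = 0.0129·Pd^0.44·e^(0.046·RH+f) = 0.6912 μm/a
  Sd branch = 0.0175·Sd^0.57·e^(0.008·RH+0.085·T) = 3.632 μm/a
  r_corr = 0.6912 + 3.632 = 4.323 μm/a

r_corr = 4.32 μm/a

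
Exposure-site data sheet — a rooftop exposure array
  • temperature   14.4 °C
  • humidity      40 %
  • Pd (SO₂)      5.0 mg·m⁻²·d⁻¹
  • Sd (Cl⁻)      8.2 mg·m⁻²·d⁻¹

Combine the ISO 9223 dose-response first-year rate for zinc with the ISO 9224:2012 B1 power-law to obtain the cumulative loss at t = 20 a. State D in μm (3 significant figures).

zinc: T>10 °C ⇒ hinge -0.071·(14.4−10) = -0.3124
  Pd branch = 0.0129·Pd^0.44·e^(0.046·RH+f) = 0.1207 μm/a
  Cl⁻ term: 0.0175·8.2^0.57·exp(0.008·40+0.085·14.4) = 0.2719
  r_corr = 0.1207 + 0.2719 = 0.3926 μm/a
ISO 9224: D(t) = r_corr · t^b with b = 0.813 (zinc, B1)
  D(20) = 0.3926 × 20^0.813 = 0.3926 × 11.42 = 4.484 μm

D(20) = 4.48 μm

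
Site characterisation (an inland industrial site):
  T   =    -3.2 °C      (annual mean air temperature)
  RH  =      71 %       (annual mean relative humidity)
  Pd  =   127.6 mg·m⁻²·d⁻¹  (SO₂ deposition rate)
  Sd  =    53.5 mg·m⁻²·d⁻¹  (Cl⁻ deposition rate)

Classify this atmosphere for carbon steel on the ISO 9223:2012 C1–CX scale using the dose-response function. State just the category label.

carbon steel: temperature factor f = +0.150·(-13.2) = -1.9800
  Pd branch = 1.77·Pd^0.52·e^(0.02·RH+f) = 12.58 μm/a
  Cl⁻ term: 0.102·53.5^0.62·exp(0.033·71+0.04·-3.2) = 11.02
  sum: 12.58 + 11.02 → r_corr = 23.6 μm/a
ISO 9223 Table 2 (carbon steel): 1.3 < 23.6 ≤ 25 μm/a ⇒ C2

C2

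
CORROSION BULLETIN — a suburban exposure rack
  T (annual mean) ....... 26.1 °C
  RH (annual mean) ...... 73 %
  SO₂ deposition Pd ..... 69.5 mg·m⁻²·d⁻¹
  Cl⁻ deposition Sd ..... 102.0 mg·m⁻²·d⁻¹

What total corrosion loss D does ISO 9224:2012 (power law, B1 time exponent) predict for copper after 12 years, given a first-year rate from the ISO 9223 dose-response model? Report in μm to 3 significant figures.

copper: f(T) = -0.080·(T−10) [T>10 °C] = -1.2880
  sulphur-dioxide contribution → 0.3268 μm/a
  chloride contribution → 1.777 μm/a
  total first-year rate 2.104 μm/a
Power-law: D(12) = r_corr · 12^0.667
  D(12) = 2.104 × 12^0.667 = 2.104 × 5.246 = 11.04 μm

D(12) = 11.0 μm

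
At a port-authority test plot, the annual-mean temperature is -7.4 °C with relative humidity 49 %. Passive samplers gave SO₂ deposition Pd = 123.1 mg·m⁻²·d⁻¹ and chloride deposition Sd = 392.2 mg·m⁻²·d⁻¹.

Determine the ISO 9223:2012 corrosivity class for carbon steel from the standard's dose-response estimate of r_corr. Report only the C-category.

carbon steel: f(T) = +0.150·(T−10) [T≤10 °C] = -2.6100
  Pd branch = 1.77·Pd^0.52·e^(0.02·RH+f) = 4.237 μm/a
  Cl⁻ term: 0.102·392.2^0.62·exp(0.033·49+0.04·-7.4) = 15.5
  sum: 4.237 + 15.5 → r_corr = 19.73 μm/a
19.7 μm/a falls in (1.3, 25] for carbon steel → category C2

C2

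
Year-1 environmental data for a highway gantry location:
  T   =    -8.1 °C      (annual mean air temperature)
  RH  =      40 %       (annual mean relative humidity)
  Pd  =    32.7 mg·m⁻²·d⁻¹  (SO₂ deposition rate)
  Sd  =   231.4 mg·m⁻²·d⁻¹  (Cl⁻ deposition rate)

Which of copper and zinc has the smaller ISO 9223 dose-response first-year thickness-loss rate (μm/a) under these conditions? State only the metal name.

copper

copper: temperature factor f = +0.126·(-18.1) = -2.2806
  sulphur-dioxide contribution → 0.01421 μm/a
  chloride contribution → 0.1265 μm/a
  ⇒ r_corr(copper) = 0.1407 μm/a
zinc: temperature factor f = +0.038·(-18.1) = -0.6878
  sulphur-dioxide contribution → 0.1894 μm/a
  chloride contribution → 0.2696 μm/a
  total first-year rate 0.459 μm/a
Ordering by μm/a: zinc (0.459) > copper (0.141)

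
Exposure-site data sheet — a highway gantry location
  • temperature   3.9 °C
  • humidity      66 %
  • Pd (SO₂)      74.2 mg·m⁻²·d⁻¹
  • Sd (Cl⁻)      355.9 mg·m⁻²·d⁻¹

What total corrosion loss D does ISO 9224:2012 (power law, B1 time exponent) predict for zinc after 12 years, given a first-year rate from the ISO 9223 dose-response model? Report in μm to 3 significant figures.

zinc: f(T) = +0.038·(T−10) [T≤10 °C] = -0.2318
  Pd branch = 0.0129·Pd^0.44·e^(0.046·RH+f) = 1.417 μm/a
  Cl⁻ term: 0.0175·355.9^0.57·exp(0.008·66+0.085·3.9) = 1.176
  sum: 1.417 + 1.176 → r_corr = 2.594 μm/a
ISO 9224: D(t) = r_corr · t^b with b = 0.813 (zinc, B1)
  D(12) = 2.594 × 12^0.813 = 2.594 × 7.54 = 19.56 μm

D(12) = 19.6 μm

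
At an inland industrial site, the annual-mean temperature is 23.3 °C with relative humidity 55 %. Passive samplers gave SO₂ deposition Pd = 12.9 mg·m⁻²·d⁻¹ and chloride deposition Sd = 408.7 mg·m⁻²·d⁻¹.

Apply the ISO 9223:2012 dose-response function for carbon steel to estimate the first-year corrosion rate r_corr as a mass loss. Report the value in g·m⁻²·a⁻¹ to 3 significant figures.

carbon steel: T>10 °C ⇒ hinge -0.054·(23.3−10) = -0.7182
  Pd branch = 1.77·Pd^0.52·e^(0.02·RH+f) = 9.802 μm/a
  Sd branch = 0.102·Sd^0.62·e^(0.033·RH+0.04·T) = 66.17 μm/a
  r_corr = 9.802 + 66.17 = 75.97 μm/a
Convert to mass loss: 75.97 μm/a × 7.85 g/cm³ = 596.4 g·m⁻²·a⁻¹

r_corr = 596 g·m⁻²·a⁻¹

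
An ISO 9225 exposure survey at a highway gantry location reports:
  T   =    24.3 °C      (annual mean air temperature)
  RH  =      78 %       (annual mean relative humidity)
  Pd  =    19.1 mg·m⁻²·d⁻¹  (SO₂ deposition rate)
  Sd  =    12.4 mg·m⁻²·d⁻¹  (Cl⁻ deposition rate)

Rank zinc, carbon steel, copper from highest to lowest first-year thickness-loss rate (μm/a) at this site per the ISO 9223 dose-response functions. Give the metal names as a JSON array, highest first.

zinc: f(T) = -0.071·(T−10) [T>10 °C] = -1.0153
  Pd branch = 0.0129·Pd^0.44·e^(0.046·RH+f) = 0.6188 μm/a
  Cl⁻ term: 0.0175·12.4^0.57·exp(0.008·78+0.085·24.3) = 1.082
  sum: 0.6188 + 1.082 → r_corr = 1.701 μm/a
carbon steel: f(T) = -0.054·(T−10) [T>10 °C] = -0.7722
  SO₂ term: 1.77·19.1^0.52·exp(0.02·78-0.7722) = 18.04
  Cl⁻ term: 0.102·12.4^0.62·exp(0.033·78+0.04·24.3) = 16.85
  sum: 18.04 + 16.85 → r_corr = 34.89 μm/a
copper: T>10 °C ⇒ hinge -0.080·(24.3−10) = -1.1440
  SO₂ term: 0.0053·19.1^0.26·exp(0.059·78-1.1440) = 0.3624
  Sd branch = 0.01025·Sd^0.27·e^(0.036·RH+0.049·T) = 1.103 μm/a
  sum: 0.3624 + 1.103 → r_corr = 1.465 μm/a
Ordering by μm/a: carbon steel (34.9) > zinc (1.7) > copper (1.47)

["carbon steel", "zinc", "copper"]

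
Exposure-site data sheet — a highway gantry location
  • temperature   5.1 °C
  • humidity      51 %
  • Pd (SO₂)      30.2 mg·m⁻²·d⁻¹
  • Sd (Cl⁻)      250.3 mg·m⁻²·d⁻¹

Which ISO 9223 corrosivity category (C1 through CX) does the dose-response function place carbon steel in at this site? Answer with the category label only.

C3

carbon steel: T≤10 °C ⇒ hinge +0.150·(5.1−10) = -0.7350
  sulphur-dioxide contribution → 13.85 μm/a
  chloride contribution → 20.66 μm/a
  ⇒ r_corr(carbon steel) = 34.51 μm/a
Category bounds: 25…50 μm/a bracket r_corr ⇒ C3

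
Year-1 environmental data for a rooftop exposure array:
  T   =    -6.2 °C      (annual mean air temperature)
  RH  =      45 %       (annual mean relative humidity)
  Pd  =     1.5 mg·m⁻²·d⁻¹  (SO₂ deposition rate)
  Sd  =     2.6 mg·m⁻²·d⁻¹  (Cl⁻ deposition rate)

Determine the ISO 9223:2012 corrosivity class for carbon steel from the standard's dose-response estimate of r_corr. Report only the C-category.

C1

carbon steel: temperature factor f = +0.150·(-16.2) = -2.4300
  sulphur-dioxide contribution → 0.4732 μm/a
  chloride contribution → 0.6355 μm/a
  total first-year rate 1.109 μm/a
Category bounds: 0…1.3 μm/a bracket r_corr ⇒ C1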